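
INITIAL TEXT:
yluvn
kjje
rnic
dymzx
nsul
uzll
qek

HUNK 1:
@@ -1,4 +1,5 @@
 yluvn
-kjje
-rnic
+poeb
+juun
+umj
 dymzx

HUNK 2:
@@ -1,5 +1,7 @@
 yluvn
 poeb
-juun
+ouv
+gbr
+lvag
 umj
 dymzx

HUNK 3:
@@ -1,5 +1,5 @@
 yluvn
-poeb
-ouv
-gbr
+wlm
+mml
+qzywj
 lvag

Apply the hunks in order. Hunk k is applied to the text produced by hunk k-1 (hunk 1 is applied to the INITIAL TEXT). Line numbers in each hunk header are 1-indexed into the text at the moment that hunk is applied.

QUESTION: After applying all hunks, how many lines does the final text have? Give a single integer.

Answer: 10

Derivation:
Hunk 1: at line 1 remove [kjje,rnic] add [poeb,juun,umj] -> 8 lines: yluvn poeb juun umj dymzx nsul uzll qek
Hunk 2: at line 1 remove [juun] add [ouv,gbr,lvag] -> 10 lines: yluvn poeb ouv gbr lvag umj dymzx nsul uzll qek
Hunk 3: at line 1 remove [poeb,ouv,gbr] add [wlm,mml,qzywj] -> 10 lines: yluvn wlm mml qzywj lvag umj dymzx nsul uzll qek
Final line count: 10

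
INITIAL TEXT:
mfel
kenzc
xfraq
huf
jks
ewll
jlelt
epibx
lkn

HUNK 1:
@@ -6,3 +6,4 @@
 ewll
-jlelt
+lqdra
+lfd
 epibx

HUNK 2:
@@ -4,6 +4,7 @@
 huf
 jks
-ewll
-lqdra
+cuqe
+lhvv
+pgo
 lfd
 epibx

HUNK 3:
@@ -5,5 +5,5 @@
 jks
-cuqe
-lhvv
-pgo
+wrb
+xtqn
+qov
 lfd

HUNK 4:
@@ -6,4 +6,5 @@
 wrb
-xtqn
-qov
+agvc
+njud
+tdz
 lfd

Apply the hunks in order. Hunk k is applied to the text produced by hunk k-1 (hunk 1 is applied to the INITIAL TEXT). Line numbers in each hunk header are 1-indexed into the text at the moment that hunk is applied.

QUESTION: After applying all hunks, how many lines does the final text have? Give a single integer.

Answer: 12

Derivation:
Hunk 1: at line 6 remove [jlelt] add [lqdra,lfd] -> 10 lines: mfel kenzc xfraq huf jks ewll lqdra lfd epibx lkn
Hunk 2: at line 4 remove [ewll,lqdra] add [cuqe,lhvv,pgo] -> 11 lines: mfel kenzc xfraq huf jks cuqe lhvv pgo lfd epibx lkn
Hunk 3: at line 5 remove [cuqe,lhvv,pgo] add [wrb,xtqn,qov] -> 11 lines: mfel kenzc xfraq huf jks wrb xtqn qov lfd epibx lkn
Hunk 4: at line 6 remove [xtqn,qov] add [agvc,njud,tdz] -> 12 lines: mfel kenzc xfraq huf jks wrb agvc njud tdz lfd epibx lkn
Final line count: 12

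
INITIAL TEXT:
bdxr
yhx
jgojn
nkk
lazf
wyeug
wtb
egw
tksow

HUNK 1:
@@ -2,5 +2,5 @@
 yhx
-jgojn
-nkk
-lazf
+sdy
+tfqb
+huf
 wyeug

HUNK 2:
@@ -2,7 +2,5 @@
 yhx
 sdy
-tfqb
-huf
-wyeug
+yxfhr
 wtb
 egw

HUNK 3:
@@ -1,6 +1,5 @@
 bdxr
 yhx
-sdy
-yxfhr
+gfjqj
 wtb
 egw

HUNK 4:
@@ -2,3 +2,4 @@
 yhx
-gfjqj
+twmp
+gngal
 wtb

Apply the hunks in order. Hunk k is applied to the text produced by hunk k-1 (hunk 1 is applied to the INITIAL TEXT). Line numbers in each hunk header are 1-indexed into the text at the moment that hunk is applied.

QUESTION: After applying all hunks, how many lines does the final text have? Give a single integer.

Answer: 7

Derivation:
Hunk 1: at line 2 remove [jgojn,nkk,lazf] add [sdy,tfqb,huf] -> 9 lines: bdxr yhx sdy tfqb huf wyeug wtb egw tksow
Hunk 2: at line 2 remove [tfqb,huf,wyeug] add [yxfhr] -> 7 lines: bdxr yhx sdy yxfhr wtb egw tksow
Hunk 3: at line 1 remove [sdy,yxfhr] add [gfjqj] -> 6 lines: bdxr yhx gfjqj wtb egw tksow
Hunk 4: at line 2 remove [gfjqj] add [twmp,gngal] -> 7 lines: bdxr yhx twmp gngal wtb egw tksow
Final line count: 7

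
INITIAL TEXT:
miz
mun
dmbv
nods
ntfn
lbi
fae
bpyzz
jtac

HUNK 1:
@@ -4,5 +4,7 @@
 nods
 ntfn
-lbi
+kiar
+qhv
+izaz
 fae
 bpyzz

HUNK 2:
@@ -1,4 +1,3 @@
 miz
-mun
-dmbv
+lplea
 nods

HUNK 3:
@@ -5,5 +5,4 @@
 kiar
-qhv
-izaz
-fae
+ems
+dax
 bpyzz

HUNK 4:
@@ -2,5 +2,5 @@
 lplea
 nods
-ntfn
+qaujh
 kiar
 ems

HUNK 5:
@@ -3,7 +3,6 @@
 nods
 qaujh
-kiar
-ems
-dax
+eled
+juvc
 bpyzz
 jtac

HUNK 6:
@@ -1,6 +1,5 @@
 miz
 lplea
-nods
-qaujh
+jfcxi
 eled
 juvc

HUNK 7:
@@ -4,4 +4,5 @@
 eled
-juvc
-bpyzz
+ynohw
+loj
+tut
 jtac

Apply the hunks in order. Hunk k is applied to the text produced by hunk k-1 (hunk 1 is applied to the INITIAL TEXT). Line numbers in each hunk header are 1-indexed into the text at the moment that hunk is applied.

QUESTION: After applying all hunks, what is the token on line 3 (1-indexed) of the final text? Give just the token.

Hunk 1: at line 4 remove [lbi] add [kiar,qhv,izaz] -> 11 lines: miz mun dmbv nods ntfn kiar qhv izaz fae bpyzz jtac
Hunk 2: at line 1 remove [mun,dmbv] add [lplea] -> 10 lines: miz lplea nods ntfn kiar qhv izaz fae bpyzz jtac
Hunk 3: at line 5 remove [qhv,izaz,fae] add [ems,dax] -> 9 lines: miz lplea nods ntfn kiar ems dax bpyzz jtac
Hunk 4: at line 2 remove [ntfn] add [qaujh] -> 9 lines: miz lplea nods qaujh kiar ems dax bpyzz jtac
Hunk 5: at line 3 remove [kiar,ems,dax] add [eled,juvc] -> 8 lines: miz lplea nods qaujh eled juvc bpyzz jtac
Hunk 6: at line 1 remove [nods,qaujh] add [jfcxi] -> 7 lines: miz lplea jfcxi eled juvc bpyzz jtac
Hunk 7: at line 4 remove [juvc,bpyzz] add [ynohw,loj,tut] -> 8 lines: miz lplea jfcxi eled ynohw loj tut jtac
Final line 3: jfcxi

Answer: jfcxi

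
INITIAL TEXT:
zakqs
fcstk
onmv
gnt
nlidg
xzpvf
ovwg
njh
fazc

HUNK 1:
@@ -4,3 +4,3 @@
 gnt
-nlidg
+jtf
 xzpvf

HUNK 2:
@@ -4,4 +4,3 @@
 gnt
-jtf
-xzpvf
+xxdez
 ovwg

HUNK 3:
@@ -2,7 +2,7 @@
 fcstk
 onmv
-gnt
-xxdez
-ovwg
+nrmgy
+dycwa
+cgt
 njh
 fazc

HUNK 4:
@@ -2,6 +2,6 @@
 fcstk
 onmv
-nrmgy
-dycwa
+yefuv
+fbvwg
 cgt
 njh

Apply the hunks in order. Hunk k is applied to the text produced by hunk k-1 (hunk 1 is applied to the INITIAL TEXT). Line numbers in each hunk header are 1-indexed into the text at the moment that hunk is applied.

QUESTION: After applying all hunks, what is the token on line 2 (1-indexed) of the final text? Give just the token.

Hunk 1: at line 4 remove [nlidg] add [jtf] -> 9 lines: zakqs fcstk onmv gnt jtf xzpvf ovwg njh fazc
Hunk 2: at line 4 remove [jtf,xzpvf] add [xxdez] -> 8 lines: zakqs fcstk onmv gnt xxdez ovwg njh fazc
Hunk 3: at line 2 remove [gnt,xxdez,ovwg] add [nrmgy,dycwa,cgt] -> 8 lines: zakqs fcstk onmv nrmgy dycwa cgt njh fazc
Hunk 4: at line 2 remove [nrmgy,dycwa] add [yefuv,fbvwg] -> 8 lines: zakqs fcstk onmv yefuv fbvwg cgt njh fazc
Final line 2: fcstk

Answer: fcstk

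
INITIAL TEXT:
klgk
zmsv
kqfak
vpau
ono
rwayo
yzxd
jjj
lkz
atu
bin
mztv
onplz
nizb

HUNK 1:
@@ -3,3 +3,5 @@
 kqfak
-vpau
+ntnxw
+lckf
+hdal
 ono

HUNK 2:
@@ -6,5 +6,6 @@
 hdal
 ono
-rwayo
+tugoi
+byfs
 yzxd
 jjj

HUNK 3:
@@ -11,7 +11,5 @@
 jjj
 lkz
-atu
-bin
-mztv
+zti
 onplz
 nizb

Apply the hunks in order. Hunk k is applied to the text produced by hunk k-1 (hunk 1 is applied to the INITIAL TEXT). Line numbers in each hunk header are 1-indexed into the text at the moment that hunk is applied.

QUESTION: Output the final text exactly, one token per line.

Answer: klgk
zmsv
kqfak
ntnxw
lckf
hdal
ono
tugoi
byfs
yzxd
jjj
lkz
zti
onplz
nizb

Derivation:
Hunk 1: at line 3 remove [vpau] add [ntnxw,lckf,hdal] -> 16 lines: klgk zmsv kqfak ntnxw lckf hdal ono rwayo yzxd jjj lkz atu bin mztv onplz nizb
Hunk 2: at line 6 remove [rwayo] add [tugoi,byfs] -> 17 lines: klgk zmsv kqfak ntnxw lckf hdal ono tugoi byfs yzxd jjj lkz atu bin mztv onplz nizb
Hunk 3: at line 11 remove [atu,bin,mztv] add [zti] -> 15 lines: klgk zmsv kqfak ntnxw lckf hdal ono tugoi byfs yzxd jjj lkz zti onplz nizb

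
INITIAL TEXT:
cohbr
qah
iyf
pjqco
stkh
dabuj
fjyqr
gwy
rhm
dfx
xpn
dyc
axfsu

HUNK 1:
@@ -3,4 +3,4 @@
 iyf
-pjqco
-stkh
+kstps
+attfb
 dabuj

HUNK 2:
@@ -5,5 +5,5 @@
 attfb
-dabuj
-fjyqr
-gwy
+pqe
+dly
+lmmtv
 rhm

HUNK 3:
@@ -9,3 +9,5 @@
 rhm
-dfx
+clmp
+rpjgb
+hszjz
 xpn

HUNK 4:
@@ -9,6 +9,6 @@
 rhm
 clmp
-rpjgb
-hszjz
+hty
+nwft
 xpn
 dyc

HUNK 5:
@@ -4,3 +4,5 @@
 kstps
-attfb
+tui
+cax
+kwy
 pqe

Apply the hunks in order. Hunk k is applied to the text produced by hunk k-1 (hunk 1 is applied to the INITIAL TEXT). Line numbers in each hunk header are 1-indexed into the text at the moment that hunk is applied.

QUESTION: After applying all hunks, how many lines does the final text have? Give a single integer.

Answer: 17

Derivation:
Hunk 1: at line 3 remove [pjqco,stkh] add [kstps,attfb] -> 13 lines: cohbr qah iyf kstps attfb dabuj fjyqr gwy rhm dfx xpn dyc axfsu
Hunk 2: at line 5 remove [dabuj,fjyqr,gwy] add [pqe,dly,lmmtv] -> 13 lines: cohbr qah iyf kstps attfb pqe dly lmmtv rhm dfx xpn dyc axfsu
Hunk 3: at line 9 remove [dfx] add [clmp,rpjgb,hszjz] -> 15 lines: cohbr qah iyf kstps attfb pqe dly lmmtv rhm clmp rpjgb hszjz xpn dyc axfsu
Hunk 4: at line 9 remove [rpjgb,hszjz] add [hty,nwft] -> 15 lines: cohbr qah iyf kstps attfb pqe dly lmmtv rhm clmp hty nwft xpn dyc axfsu
Hunk 5: at line 4 remove [attfb] add [tui,cax,kwy] -> 17 lines: cohbr qah iyf kstps tui cax kwy pqe dly lmmtv rhm clmp hty nwft xpn dyc axfsu
Final line count: 17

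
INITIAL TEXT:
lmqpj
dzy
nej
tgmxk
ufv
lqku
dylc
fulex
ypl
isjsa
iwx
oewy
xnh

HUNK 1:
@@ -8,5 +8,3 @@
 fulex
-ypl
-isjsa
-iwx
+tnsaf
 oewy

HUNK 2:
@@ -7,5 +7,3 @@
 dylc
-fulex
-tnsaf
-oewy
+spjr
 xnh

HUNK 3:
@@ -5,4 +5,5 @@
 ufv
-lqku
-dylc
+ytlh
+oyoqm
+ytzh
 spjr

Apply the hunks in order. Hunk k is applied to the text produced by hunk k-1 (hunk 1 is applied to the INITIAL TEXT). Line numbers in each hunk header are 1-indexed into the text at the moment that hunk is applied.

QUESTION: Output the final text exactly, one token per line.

Hunk 1: at line 8 remove [ypl,isjsa,iwx] add [tnsaf] -> 11 lines: lmqpj dzy nej tgmxk ufv lqku dylc fulex tnsaf oewy xnh
Hunk 2: at line 7 remove [fulex,tnsaf,oewy] add [spjr] -> 9 lines: lmqpj dzy nej tgmxk ufv lqku dylc spjr xnh
Hunk 3: at line 5 remove [lqku,dylc] add [ytlh,oyoqm,ytzh] -> 10 lines: lmqpj dzy nej tgmxk ufv ytlh oyoqm ytzh spjr xnh

Answer: lmqpj
dzy
nej
tgmxk
ufv
ytlh
oyoqm
ytzh
spjr
xnh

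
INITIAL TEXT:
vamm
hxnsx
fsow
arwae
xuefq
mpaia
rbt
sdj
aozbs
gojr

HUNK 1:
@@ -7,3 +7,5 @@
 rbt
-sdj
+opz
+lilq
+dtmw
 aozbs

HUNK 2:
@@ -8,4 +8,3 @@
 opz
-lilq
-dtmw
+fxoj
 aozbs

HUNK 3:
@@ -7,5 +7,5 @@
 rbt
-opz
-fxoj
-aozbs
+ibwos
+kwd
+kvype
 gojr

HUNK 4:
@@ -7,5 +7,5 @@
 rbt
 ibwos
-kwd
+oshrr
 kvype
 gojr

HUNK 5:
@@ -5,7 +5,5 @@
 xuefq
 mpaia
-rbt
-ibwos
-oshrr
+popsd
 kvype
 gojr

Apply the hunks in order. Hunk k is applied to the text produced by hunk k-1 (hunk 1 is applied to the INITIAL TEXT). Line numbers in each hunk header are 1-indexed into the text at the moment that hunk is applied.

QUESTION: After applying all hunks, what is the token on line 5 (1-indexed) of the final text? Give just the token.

Hunk 1: at line 7 remove [sdj] add [opz,lilq,dtmw] -> 12 lines: vamm hxnsx fsow arwae xuefq mpaia rbt opz lilq dtmw aozbs gojr
Hunk 2: at line 8 remove [lilq,dtmw] add [fxoj] -> 11 lines: vamm hxnsx fsow arwae xuefq mpaia rbt opz fxoj aozbs gojr
Hunk 3: at line 7 remove [opz,fxoj,aozbs] add [ibwos,kwd,kvype] -> 11 lines: vamm hxnsx fsow arwae xuefq mpaia rbt ibwos kwd kvype gojr
Hunk 4: at line 7 remove [kwd] add [oshrr] -> 11 lines: vamm hxnsx fsow arwae xuefq mpaia rbt ibwos oshrr kvype gojr
Hunk 5: at line 5 remove [rbt,ibwos,oshrr] add [popsd] -> 9 lines: vamm hxnsx fsow arwae xuefq mpaia popsd kvype gojr
Final line 5: xuefq

Answer: xuefq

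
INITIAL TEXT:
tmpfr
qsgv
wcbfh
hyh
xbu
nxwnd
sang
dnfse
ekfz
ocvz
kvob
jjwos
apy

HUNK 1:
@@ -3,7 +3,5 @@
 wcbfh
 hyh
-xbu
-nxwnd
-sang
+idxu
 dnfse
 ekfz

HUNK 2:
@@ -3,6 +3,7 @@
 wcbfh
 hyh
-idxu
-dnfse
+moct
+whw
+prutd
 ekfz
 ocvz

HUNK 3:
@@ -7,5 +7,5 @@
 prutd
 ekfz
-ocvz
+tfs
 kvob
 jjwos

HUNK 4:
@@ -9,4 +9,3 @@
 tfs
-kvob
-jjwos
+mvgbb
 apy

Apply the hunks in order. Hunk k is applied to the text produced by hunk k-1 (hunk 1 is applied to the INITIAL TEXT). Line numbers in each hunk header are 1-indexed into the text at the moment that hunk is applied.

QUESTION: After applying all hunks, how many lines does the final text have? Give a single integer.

Answer: 11

Derivation:
Hunk 1: at line 3 remove [xbu,nxwnd,sang] add [idxu] -> 11 lines: tmpfr qsgv wcbfh hyh idxu dnfse ekfz ocvz kvob jjwos apy
Hunk 2: at line 3 remove [idxu,dnfse] add [moct,whw,prutd] -> 12 lines: tmpfr qsgv wcbfh hyh moct whw prutd ekfz ocvz kvob jjwos apy
Hunk 3: at line 7 remove [ocvz] add [tfs] -> 12 lines: tmpfr qsgv wcbfh hyh moct whw prutd ekfz tfs kvob jjwos apy
Hunk 4: at line 9 remove [kvob,jjwos] add [mvgbb] -> 11 lines: tmpfr qsgv wcbfh hyh moct whw prutd ekfz tfs mvgbb apy
Final line count: 11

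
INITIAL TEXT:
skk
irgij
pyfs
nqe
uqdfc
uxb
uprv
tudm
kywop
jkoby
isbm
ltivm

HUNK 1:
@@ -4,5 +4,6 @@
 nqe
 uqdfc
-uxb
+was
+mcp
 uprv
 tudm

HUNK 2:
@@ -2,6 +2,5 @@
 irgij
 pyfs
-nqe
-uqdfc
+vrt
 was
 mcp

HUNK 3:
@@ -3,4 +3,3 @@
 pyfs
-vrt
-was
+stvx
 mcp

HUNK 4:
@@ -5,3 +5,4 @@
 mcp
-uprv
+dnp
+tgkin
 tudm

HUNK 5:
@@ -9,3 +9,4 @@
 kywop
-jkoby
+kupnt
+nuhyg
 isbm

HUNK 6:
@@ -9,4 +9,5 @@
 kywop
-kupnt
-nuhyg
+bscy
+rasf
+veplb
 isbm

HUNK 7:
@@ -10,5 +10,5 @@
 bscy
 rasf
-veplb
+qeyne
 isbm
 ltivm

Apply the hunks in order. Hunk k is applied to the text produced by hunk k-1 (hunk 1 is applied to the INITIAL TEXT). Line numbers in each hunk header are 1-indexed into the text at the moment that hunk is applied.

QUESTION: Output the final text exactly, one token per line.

Hunk 1: at line 4 remove [uxb] add [was,mcp] -> 13 lines: skk irgij pyfs nqe uqdfc was mcp uprv tudm kywop jkoby isbm ltivm
Hunk 2: at line 2 remove [nqe,uqdfc] add [vrt] -> 12 lines: skk irgij pyfs vrt was mcp uprv tudm kywop jkoby isbm ltivm
Hunk 3: at line 3 remove [vrt,was] add [stvx] -> 11 lines: skk irgij pyfs stvx mcp uprv tudm kywop jkoby isbm ltivm
Hunk 4: at line 5 remove [uprv] add [dnp,tgkin] -> 12 lines: skk irgij pyfs stvx mcp dnp tgkin tudm kywop jkoby isbm ltivm
Hunk 5: at line 9 remove [jkoby] add [kupnt,nuhyg] -> 13 lines: skk irgij pyfs stvx mcp dnp tgkin tudm kywop kupnt nuhyg isbm ltivm
Hunk 6: at line 9 remove [kupnt,nuhyg] add [bscy,rasf,veplb] -> 14 lines: skk irgij pyfs stvx mcp dnp tgkin tudm kywop bscy rasf veplb isbm ltivm
Hunk 7: at line 10 remove [veplb] add [qeyne] -> 14 lines: skk irgij pyfs stvx mcp dnp tgkin tudm kywop bscy rasf qeyne isbm ltivm

Answer: skk
irgij
pyfs
stvx
mcp
dnp
tgkin
tudm
kywop
bscy
rasf
qeyne
isbm
ltivm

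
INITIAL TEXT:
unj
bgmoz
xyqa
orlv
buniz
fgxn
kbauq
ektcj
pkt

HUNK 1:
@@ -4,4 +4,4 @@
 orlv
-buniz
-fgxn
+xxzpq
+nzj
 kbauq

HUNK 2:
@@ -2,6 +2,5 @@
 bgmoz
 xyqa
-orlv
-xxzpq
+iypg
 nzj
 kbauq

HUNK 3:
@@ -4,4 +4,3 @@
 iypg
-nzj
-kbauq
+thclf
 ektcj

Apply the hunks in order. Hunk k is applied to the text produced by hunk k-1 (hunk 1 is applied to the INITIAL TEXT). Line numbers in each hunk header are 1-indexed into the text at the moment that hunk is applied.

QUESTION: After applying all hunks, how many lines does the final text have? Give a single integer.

Hunk 1: at line 4 remove [buniz,fgxn] add [xxzpq,nzj] -> 9 lines: unj bgmoz xyqa orlv xxzpq nzj kbauq ektcj pkt
Hunk 2: at line 2 remove [orlv,xxzpq] add [iypg] -> 8 lines: unj bgmoz xyqa iypg nzj kbauq ektcj pkt
Hunk 3: at line 4 remove [nzj,kbauq] add [thclf] -> 7 lines: unj bgmoz xyqa iypg thclf ektcj pkt
Final line count: 7

Answer: 7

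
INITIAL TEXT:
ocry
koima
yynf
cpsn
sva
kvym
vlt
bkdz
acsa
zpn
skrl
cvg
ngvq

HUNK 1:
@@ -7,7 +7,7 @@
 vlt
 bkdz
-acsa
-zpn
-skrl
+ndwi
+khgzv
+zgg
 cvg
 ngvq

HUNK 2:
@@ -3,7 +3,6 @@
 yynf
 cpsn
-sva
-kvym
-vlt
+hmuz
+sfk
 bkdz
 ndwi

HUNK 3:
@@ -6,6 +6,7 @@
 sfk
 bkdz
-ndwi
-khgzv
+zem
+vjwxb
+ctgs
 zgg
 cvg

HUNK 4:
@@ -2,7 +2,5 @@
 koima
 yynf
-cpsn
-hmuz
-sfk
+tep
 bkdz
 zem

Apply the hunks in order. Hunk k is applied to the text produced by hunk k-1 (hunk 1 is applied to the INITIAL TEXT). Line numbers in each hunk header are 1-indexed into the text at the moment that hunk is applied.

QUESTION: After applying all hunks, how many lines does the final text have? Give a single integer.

Hunk 1: at line 7 remove [acsa,zpn,skrl] add [ndwi,khgzv,zgg] -> 13 lines: ocry koima yynf cpsn sva kvym vlt bkdz ndwi khgzv zgg cvg ngvq
Hunk 2: at line 3 remove [sva,kvym,vlt] add [hmuz,sfk] -> 12 lines: ocry koima yynf cpsn hmuz sfk bkdz ndwi khgzv zgg cvg ngvq
Hunk 3: at line 6 remove [ndwi,khgzv] add [zem,vjwxb,ctgs] -> 13 lines: ocry koima yynf cpsn hmuz sfk bkdz zem vjwxb ctgs zgg cvg ngvq
Hunk 4: at line 2 remove [cpsn,hmuz,sfk] add [tep] -> 11 lines: ocry koima yynf tep bkdz zem vjwxb ctgs zgg cvg ngvq
Final line count: 11

Answer: 11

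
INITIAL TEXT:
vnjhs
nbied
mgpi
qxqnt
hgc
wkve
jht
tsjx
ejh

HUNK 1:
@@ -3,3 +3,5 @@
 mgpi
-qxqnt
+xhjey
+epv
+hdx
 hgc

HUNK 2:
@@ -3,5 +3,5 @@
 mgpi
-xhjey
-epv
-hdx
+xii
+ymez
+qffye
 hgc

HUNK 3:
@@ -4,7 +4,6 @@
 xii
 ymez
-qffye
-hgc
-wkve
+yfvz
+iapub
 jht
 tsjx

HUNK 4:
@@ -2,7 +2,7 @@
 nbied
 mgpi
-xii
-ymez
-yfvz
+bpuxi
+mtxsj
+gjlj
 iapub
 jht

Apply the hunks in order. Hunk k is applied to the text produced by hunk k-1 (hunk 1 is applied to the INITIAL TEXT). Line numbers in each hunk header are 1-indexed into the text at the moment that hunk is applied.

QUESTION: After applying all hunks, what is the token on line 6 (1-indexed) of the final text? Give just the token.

Answer: gjlj

Derivation:
Hunk 1: at line 3 remove [qxqnt] add [xhjey,epv,hdx] -> 11 lines: vnjhs nbied mgpi xhjey epv hdx hgc wkve jht tsjx ejh
Hunk 2: at line 3 remove [xhjey,epv,hdx] add [xii,ymez,qffye] -> 11 lines: vnjhs nbied mgpi xii ymez qffye hgc wkve jht tsjx ejh
Hunk 3: at line 4 remove [qffye,hgc,wkve] add [yfvz,iapub] -> 10 lines: vnjhs nbied mgpi xii ymez yfvz iapub jht tsjx ejh
Hunk 4: at line 2 remove [xii,ymez,yfvz] add [bpuxi,mtxsj,gjlj] -> 10 lines: vnjhs nbied mgpi bpuxi mtxsj gjlj iapub jht tsjx ejh
Final line 6: gjlj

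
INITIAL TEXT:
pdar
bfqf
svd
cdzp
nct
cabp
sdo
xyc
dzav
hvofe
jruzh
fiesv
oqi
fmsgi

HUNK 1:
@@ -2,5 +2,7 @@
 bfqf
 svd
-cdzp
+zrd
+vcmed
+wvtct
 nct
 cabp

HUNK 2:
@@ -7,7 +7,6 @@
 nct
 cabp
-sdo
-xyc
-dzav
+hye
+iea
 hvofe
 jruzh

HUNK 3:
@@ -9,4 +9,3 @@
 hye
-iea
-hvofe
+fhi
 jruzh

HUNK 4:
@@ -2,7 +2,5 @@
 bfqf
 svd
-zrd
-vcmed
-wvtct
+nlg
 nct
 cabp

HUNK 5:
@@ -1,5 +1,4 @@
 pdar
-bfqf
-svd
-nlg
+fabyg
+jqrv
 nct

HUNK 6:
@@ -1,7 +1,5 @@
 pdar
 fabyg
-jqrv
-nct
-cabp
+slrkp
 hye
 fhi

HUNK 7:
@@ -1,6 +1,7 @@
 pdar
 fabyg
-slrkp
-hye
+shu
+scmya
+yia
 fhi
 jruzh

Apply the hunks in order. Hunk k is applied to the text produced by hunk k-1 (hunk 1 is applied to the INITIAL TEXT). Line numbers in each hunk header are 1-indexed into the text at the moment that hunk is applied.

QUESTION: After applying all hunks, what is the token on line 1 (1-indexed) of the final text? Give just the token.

Answer: pdar

Derivation:
Hunk 1: at line 2 remove [cdzp] add [zrd,vcmed,wvtct] -> 16 lines: pdar bfqf svd zrd vcmed wvtct nct cabp sdo xyc dzav hvofe jruzh fiesv oqi fmsgi
Hunk 2: at line 7 remove [sdo,xyc,dzav] add [hye,iea] -> 15 lines: pdar bfqf svd zrd vcmed wvtct nct cabp hye iea hvofe jruzh fiesv oqi fmsgi
Hunk 3: at line 9 remove [iea,hvofe] add [fhi] -> 14 lines: pdar bfqf svd zrd vcmed wvtct nct cabp hye fhi jruzh fiesv oqi fmsgi
Hunk 4: at line 2 remove [zrd,vcmed,wvtct] add [nlg] -> 12 lines: pdar bfqf svd nlg nct cabp hye fhi jruzh fiesv oqi fmsgi
Hunk 5: at line 1 remove [bfqf,svd,nlg] add [fabyg,jqrv] -> 11 lines: pdar fabyg jqrv nct cabp hye fhi jruzh fiesv oqi fmsgi
Hunk 6: at line 1 remove [jqrv,nct,cabp] add [slrkp] -> 9 lines: pdar fabyg slrkp hye fhi jruzh fiesv oqi fmsgi
Hunk 7: at line 1 remove [slrkp,hye] add [shu,scmya,yia] -> 10 lines: pdar fabyg shu scmya yia fhi jruzh fiesv oqi fmsgi
Final line 1: pdar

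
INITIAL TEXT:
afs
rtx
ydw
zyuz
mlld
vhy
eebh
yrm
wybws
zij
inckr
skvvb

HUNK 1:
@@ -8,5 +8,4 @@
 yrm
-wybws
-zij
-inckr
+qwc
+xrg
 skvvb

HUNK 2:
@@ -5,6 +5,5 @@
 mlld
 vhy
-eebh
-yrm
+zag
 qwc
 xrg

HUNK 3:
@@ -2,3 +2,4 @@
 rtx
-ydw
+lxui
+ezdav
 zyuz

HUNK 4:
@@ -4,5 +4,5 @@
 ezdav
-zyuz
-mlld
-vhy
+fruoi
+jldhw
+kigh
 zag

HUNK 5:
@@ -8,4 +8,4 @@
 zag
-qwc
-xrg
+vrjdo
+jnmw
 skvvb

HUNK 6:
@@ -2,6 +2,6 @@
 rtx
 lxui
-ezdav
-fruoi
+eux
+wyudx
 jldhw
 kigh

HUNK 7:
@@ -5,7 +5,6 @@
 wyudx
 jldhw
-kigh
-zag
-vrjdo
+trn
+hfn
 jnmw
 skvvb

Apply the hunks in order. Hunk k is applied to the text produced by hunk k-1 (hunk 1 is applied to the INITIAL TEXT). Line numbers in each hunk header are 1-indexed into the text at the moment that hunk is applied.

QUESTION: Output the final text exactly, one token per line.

Hunk 1: at line 8 remove [wybws,zij,inckr] add [qwc,xrg] -> 11 lines: afs rtx ydw zyuz mlld vhy eebh yrm qwc xrg skvvb
Hunk 2: at line 5 remove [eebh,yrm] add [zag] -> 10 lines: afs rtx ydw zyuz mlld vhy zag qwc xrg skvvb
Hunk 3: at line 2 remove [ydw] add [lxui,ezdav] -> 11 lines: afs rtx lxui ezdav zyuz mlld vhy zag qwc xrg skvvb
Hunk 4: at line 4 remove [zyuz,mlld,vhy] add [fruoi,jldhw,kigh] -> 11 lines: afs rtx lxui ezdav fruoi jldhw kigh zag qwc xrg skvvb
Hunk 5: at line 8 remove [qwc,xrg] add [vrjdo,jnmw] -> 11 lines: afs rtx lxui ezdav fruoi jldhw kigh zag vrjdo jnmw skvvb
Hunk 6: at line 2 remove [ezdav,fruoi] add [eux,wyudx] -> 11 lines: afs rtx lxui eux wyudx jldhw kigh zag vrjdo jnmw skvvb
Hunk 7: at line 5 remove [kigh,zag,vrjdo] add [trn,hfn] -> 10 lines: afs rtx lxui eux wyudx jldhw trn hfn jnmw skvvb

Answer: afs
rtx
lxui
eux
wyudx
jldhw
trn
hfn
jnmw
skvvb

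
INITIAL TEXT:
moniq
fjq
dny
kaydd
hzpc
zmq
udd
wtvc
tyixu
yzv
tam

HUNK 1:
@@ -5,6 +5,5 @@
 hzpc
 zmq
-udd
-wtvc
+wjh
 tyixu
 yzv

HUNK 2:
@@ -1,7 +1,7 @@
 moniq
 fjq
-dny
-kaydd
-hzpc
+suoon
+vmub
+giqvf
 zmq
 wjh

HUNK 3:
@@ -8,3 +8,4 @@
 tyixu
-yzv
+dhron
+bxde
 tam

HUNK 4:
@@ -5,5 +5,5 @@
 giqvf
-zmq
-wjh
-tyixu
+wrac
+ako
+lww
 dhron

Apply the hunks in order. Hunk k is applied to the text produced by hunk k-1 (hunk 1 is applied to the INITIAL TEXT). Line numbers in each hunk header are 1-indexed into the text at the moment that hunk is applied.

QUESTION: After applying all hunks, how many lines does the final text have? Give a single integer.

Hunk 1: at line 5 remove [udd,wtvc] add [wjh] -> 10 lines: moniq fjq dny kaydd hzpc zmq wjh tyixu yzv tam
Hunk 2: at line 1 remove [dny,kaydd,hzpc] add [suoon,vmub,giqvf] -> 10 lines: moniq fjq suoon vmub giqvf zmq wjh tyixu yzv tam
Hunk 3: at line 8 remove [yzv] add [dhron,bxde] -> 11 lines: moniq fjq suoon vmub giqvf zmq wjh tyixu dhron bxde tam
Hunk 4: at line 5 remove [zmq,wjh,tyixu] add [wrac,ako,lww] -> 11 lines: moniq fjq suoon vmub giqvf wrac ako lww dhron bxde tam
Final line count: 11

Answer: 11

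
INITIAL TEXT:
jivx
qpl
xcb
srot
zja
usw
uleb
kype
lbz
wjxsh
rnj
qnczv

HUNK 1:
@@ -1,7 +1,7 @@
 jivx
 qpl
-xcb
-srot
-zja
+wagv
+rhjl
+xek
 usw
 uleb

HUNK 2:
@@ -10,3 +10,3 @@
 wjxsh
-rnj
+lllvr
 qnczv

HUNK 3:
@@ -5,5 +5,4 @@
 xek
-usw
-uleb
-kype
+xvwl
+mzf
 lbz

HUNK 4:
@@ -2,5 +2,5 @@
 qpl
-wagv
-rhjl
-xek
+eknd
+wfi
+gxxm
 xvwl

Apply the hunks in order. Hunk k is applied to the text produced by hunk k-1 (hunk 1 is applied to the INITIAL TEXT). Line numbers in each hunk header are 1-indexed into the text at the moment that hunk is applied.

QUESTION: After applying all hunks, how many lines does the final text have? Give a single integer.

Hunk 1: at line 1 remove [xcb,srot,zja] add [wagv,rhjl,xek] -> 12 lines: jivx qpl wagv rhjl xek usw uleb kype lbz wjxsh rnj qnczv
Hunk 2: at line 10 remove [rnj] add [lllvr] -> 12 lines: jivx qpl wagv rhjl xek usw uleb kype lbz wjxsh lllvr qnczv
Hunk 3: at line 5 remove [usw,uleb,kype] add [xvwl,mzf] -> 11 lines: jivx qpl wagv rhjl xek xvwl mzf lbz wjxsh lllvr qnczv
Hunk 4: at line 2 remove [wagv,rhjl,xek] add [eknd,wfi,gxxm] -> 11 lines: jivx qpl eknd wfi gxxm xvwl mzf lbz wjxsh lllvr qnczv
Final line count: 11

Answer: 11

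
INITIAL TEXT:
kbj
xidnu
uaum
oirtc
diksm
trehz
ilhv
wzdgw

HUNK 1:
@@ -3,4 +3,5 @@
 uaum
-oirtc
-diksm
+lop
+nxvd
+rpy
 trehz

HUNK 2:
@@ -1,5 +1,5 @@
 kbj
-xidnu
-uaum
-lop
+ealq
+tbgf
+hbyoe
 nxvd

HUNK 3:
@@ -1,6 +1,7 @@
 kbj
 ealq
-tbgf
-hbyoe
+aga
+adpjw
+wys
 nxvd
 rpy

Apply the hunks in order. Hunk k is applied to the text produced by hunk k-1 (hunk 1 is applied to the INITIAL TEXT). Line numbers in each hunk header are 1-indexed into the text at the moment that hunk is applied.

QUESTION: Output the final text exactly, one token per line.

Hunk 1: at line 3 remove [oirtc,diksm] add [lop,nxvd,rpy] -> 9 lines: kbj xidnu uaum lop nxvd rpy trehz ilhv wzdgw
Hunk 2: at line 1 remove [xidnu,uaum,lop] add [ealq,tbgf,hbyoe] -> 9 lines: kbj ealq tbgf hbyoe nxvd rpy trehz ilhv wzdgw
Hunk 3: at line 1 remove [tbgf,hbyoe] add [aga,adpjw,wys] -> 10 lines: kbj ealq aga adpjw wys nxvd rpy trehz ilhv wzdgw

Answer: kbj
ealq
aga
adpjw
wys
nxvd
rpy
trehz
ilhv
wzdgw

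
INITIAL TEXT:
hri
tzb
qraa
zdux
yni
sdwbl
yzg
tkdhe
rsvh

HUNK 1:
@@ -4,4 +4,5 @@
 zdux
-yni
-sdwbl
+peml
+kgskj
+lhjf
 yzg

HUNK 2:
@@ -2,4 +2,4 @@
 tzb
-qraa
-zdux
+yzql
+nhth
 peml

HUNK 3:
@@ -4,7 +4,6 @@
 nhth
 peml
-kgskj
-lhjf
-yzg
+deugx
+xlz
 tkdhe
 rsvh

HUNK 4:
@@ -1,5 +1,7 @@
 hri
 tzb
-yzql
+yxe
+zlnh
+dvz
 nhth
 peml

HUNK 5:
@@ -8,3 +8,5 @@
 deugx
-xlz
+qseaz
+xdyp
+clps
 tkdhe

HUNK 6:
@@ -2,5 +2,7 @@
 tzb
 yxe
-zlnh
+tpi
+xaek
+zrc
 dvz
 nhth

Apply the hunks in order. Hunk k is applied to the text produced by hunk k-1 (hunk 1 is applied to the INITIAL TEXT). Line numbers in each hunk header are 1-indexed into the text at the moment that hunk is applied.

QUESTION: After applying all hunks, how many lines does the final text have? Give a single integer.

Answer: 15

Derivation:
Hunk 1: at line 4 remove [yni,sdwbl] add [peml,kgskj,lhjf] -> 10 lines: hri tzb qraa zdux peml kgskj lhjf yzg tkdhe rsvh
Hunk 2: at line 2 remove [qraa,zdux] add [yzql,nhth] -> 10 lines: hri tzb yzql nhth peml kgskj lhjf yzg tkdhe rsvh
Hunk 3: at line 4 remove [kgskj,lhjf,yzg] add [deugx,xlz] -> 9 lines: hri tzb yzql nhth peml deugx xlz tkdhe rsvh
Hunk 4: at line 1 remove [yzql] add [yxe,zlnh,dvz] -> 11 lines: hri tzb yxe zlnh dvz nhth peml deugx xlz tkdhe rsvh
Hunk 5: at line 8 remove [xlz] add [qseaz,xdyp,clps] -> 13 lines: hri tzb yxe zlnh dvz nhth peml deugx qseaz xdyp clps tkdhe rsvh
Hunk 6: at line 2 remove [zlnh] add [tpi,xaek,zrc] -> 15 lines: hri tzb yxe tpi xaek zrc dvz nhth peml deugx qseaz xdyp clps tkdhe rsvh
Final line count: 15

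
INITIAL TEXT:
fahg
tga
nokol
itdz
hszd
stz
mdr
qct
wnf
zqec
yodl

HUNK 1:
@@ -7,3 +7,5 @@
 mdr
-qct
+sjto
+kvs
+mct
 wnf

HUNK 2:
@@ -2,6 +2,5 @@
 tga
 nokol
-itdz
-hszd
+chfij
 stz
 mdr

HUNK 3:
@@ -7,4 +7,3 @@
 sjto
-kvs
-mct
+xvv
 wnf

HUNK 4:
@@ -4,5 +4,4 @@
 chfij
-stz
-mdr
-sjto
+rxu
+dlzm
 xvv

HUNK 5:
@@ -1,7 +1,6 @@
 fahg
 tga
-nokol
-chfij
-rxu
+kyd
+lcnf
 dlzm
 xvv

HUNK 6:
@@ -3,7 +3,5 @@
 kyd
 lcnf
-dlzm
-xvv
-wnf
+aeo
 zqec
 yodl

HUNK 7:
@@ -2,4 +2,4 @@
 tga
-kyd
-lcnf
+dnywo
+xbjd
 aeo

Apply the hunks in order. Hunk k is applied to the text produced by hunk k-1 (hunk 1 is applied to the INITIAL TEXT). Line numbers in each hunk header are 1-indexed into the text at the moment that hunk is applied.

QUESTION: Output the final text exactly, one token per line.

Hunk 1: at line 7 remove [qct] add [sjto,kvs,mct] -> 13 lines: fahg tga nokol itdz hszd stz mdr sjto kvs mct wnf zqec yodl
Hunk 2: at line 2 remove [itdz,hszd] add [chfij] -> 12 lines: fahg tga nokol chfij stz mdr sjto kvs mct wnf zqec yodl
Hunk 3: at line 7 remove [kvs,mct] add [xvv] -> 11 lines: fahg tga nokol chfij stz mdr sjto xvv wnf zqec yodl
Hunk 4: at line 4 remove [stz,mdr,sjto] add [rxu,dlzm] -> 10 lines: fahg tga nokol chfij rxu dlzm xvv wnf zqec yodl
Hunk 5: at line 1 remove [nokol,chfij,rxu] add [kyd,lcnf] -> 9 lines: fahg tga kyd lcnf dlzm xvv wnf zqec yodl
Hunk 6: at line 3 remove [dlzm,xvv,wnf] add [aeo] -> 7 lines: fahg tga kyd lcnf aeo zqec yodl
Hunk 7: at line 2 remove [kyd,lcnf] add [dnywo,xbjd] -> 7 lines: fahg tga dnywo xbjd aeo zqec yodl

Answer: fahg
tga
dnywo
xbjd
aeo
zqec
yodl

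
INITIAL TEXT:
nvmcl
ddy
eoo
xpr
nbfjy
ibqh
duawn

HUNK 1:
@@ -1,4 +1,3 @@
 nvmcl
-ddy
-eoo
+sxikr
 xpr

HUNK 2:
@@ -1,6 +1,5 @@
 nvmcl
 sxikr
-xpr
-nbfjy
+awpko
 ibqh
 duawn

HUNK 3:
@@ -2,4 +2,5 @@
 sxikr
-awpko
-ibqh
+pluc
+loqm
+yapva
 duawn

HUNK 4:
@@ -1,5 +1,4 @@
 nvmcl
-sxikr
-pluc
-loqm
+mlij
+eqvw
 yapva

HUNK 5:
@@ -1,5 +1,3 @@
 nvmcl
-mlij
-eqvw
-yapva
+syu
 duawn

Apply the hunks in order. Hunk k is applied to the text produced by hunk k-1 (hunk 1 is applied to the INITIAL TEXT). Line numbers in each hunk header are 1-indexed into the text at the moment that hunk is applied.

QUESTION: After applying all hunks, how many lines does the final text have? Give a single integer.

Hunk 1: at line 1 remove [ddy,eoo] add [sxikr] -> 6 lines: nvmcl sxikr xpr nbfjy ibqh duawn
Hunk 2: at line 1 remove [xpr,nbfjy] add [awpko] -> 5 lines: nvmcl sxikr awpko ibqh duawn
Hunk 3: at line 2 remove [awpko,ibqh] add [pluc,loqm,yapva] -> 6 lines: nvmcl sxikr pluc loqm yapva duawn
Hunk 4: at line 1 remove [sxikr,pluc,loqm] add [mlij,eqvw] -> 5 lines: nvmcl mlij eqvw yapva duawn
Hunk 5: at line 1 remove [mlij,eqvw,yapva] add [syu] -> 3 lines: nvmcl syu duawn
Final line count: 3

Answer: 3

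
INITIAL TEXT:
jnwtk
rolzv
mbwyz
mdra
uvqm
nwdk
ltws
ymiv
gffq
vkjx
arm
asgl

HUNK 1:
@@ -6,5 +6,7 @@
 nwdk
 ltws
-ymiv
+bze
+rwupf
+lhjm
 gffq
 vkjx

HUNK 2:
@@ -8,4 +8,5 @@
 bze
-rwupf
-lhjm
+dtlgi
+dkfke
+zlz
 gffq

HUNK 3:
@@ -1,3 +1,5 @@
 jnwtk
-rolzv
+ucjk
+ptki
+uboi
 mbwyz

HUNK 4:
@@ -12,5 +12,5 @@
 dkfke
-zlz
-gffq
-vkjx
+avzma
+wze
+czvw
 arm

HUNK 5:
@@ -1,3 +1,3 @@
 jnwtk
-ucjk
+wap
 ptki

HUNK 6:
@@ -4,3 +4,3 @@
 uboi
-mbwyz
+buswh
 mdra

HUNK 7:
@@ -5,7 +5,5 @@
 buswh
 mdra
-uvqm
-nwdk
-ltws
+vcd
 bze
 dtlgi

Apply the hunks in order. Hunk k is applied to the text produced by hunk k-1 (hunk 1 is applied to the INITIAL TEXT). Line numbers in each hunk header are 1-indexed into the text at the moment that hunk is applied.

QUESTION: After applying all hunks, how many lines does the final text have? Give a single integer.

Hunk 1: at line 6 remove [ymiv] add [bze,rwupf,lhjm] -> 14 lines: jnwtk rolzv mbwyz mdra uvqm nwdk ltws bze rwupf lhjm gffq vkjx arm asgl
Hunk 2: at line 8 remove [rwupf,lhjm] add [dtlgi,dkfke,zlz] -> 15 lines: jnwtk rolzv mbwyz mdra uvqm nwdk ltws bze dtlgi dkfke zlz gffq vkjx arm asgl
Hunk 3: at line 1 remove [rolzv] add [ucjk,ptki,uboi] -> 17 lines: jnwtk ucjk ptki uboi mbwyz mdra uvqm nwdk ltws bze dtlgi dkfke zlz gffq vkjx arm asgl
Hunk 4: at line 12 remove [zlz,gffq,vkjx] add [avzma,wze,czvw] -> 17 lines: jnwtk ucjk ptki uboi mbwyz mdra uvqm nwdk ltws bze dtlgi dkfke avzma wze czvw arm asgl
Hunk 5: at line 1 remove [ucjk] add [wap] -> 17 lines: jnwtk wap ptki uboi mbwyz mdra uvqm nwdk ltws bze dtlgi dkfke avzma wze czvw arm asgl
Hunk 6: at line 4 remove [mbwyz] add [buswh] -> 17 lines: jnwtk wap ptki uboi buswh mdra uvqm nwdk ltws bze dtlgi dkfke avzma wze czvw arm asgl
Hunk 7: at line 5 remove [uvqm,nwdk,ltws] add [vcd] -> 15 lines: jnwtk wap ptki uboi buswh mdra vcd bze dtlgi dkfke avzma wze czvw arm asgl
Final line count: 15

Answer: 15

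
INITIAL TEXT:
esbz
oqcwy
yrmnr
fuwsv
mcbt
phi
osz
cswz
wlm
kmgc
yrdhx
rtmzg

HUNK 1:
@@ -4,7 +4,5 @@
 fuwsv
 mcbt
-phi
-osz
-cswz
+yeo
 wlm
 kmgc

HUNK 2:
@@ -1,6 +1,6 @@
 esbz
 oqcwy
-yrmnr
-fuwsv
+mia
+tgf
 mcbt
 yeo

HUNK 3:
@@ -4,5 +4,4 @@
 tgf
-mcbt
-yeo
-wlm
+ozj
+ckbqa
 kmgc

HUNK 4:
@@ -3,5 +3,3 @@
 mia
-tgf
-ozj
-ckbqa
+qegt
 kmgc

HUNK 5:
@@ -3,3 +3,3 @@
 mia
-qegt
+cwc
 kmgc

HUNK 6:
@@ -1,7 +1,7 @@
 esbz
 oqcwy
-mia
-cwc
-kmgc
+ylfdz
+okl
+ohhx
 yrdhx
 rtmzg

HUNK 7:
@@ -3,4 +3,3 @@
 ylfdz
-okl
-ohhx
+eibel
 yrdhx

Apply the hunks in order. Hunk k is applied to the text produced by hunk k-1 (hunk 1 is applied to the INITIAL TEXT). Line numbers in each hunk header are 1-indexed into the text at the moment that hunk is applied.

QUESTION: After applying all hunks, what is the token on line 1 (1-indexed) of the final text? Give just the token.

Answer: esbz

Derivation:
Hunk 1: at line 4 remove [phi,osz,cswz] add [yeo] -> 10 lines: esbz oqcwy yrmnr fuwsv mcbt yeo wlm kmgc yrdhx rtmzg
Hunk 2: at line 1 remove [yrmnr,fuwsv] add [mia,tgf] -> 10 lines: esbz oqcwy mia tgf mcbt yeo wlm kmgc yrdhx rtmzg
Hunk 3: at line 4 remove [mcbt,yeo,wlm] add [ozj,ckbqa] -> 9 lines: esbz oqcwy mia tgf ozj ckbqa kmgc yrdhx rtmzg
Hunk 4: at line 3 remove [tgf,ozj,ckbqa] add [qegt] -> 7 lines: esbz oqcwy mia qegt kmgc yrdhx rtmzg
Hunk 5: at line 3 remove [qegt] add [cwc] -> 7 lines: esbz oqcwy mia cwc kmgc yrdhx rtmzg
Hunk 6: at line 1 remove [mia,cwc,kmgc] add [ylfdz,okl,ohhx] -> 7 lines: esbz oqcwy ylfdz okl ohhx yrdhx rtmzg
Hunk 7: at line 3 remove [okl,ohhx] add [eibel] -> 6 lines: esbz oqcwy ylfdz eibel yrdhx rtmzg
Final line 1: esbz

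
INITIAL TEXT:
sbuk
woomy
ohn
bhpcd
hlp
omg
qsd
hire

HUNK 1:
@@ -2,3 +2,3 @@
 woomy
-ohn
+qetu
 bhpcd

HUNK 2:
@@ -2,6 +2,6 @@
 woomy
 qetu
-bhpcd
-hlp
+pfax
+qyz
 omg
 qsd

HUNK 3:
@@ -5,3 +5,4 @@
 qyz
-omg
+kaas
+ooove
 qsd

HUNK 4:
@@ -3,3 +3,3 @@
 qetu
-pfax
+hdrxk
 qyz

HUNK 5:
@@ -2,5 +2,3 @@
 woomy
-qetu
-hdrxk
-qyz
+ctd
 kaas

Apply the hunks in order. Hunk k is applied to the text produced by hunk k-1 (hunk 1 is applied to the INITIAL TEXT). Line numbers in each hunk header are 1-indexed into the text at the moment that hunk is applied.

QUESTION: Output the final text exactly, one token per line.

Answer: sbuk
woomy
ctd
kaas
ooove
qsd
hire

Derivation:
Hunk 1: at line 2 remove [ohn] add [qetu] -> 8 lines: sbuk woomy qetu bhpcd hlp omg qsd hire
Hunk 2: at line 2 remove [bhpcd,hlp] add [pfax,qyz] -> 8 lines: sbuk woomy qetu pfax qyz omg qsd hire
Hunk 3: at line 5 remove [omg] add [kaas,ooove] -> 9 lines: sbuk woomy qetu pfax qyz kaas ooove qsd hire
Hunk 4: at line 3 remove [pfax] add [hdrxk] -> 9 lines: sbuk woomy qetu hdrxk qyz kaas ooove qsd hire
Hunk 5: at line 2 remove [qetu,hdrxk,qyz] add [ctd] -> 7 lines: sbuk woomy ctd kaas ooove qsd hire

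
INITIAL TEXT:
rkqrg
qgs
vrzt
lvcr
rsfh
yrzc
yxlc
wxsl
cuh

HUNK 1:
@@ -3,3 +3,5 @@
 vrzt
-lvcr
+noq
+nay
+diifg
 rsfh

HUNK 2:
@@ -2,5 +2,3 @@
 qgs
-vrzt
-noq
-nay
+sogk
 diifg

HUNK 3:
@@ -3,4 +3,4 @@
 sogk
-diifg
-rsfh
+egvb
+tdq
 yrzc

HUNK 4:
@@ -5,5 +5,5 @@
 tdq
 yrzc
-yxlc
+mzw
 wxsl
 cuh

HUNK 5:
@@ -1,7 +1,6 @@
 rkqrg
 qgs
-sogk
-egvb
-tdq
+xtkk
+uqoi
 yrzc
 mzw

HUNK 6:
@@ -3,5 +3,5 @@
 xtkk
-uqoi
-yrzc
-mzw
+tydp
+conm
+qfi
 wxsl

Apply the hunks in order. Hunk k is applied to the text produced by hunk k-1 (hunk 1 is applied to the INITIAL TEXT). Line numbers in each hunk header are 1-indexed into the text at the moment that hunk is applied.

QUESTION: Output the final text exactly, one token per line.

Answer: rkqrg
qgs
xtkk
tydp
conm
qfi
wxsl
cuh

Derivation:
Hunk 1: at line 3 remove [lvcr] add [noq,nay,diifg] -> 11 lines: rkqrg qgs vrzt noq nay diifg rsfh yrzc yxlc wxsl cuh
Hunk 2: at line 2 remove [vrzt,noq,nay] add [sogk] -> 9 lines: rkqrg qgs sogk diifg rsfh yrzc yxlc wxsl cuh
Hunk 3: at line 3 remove [diifg,rsfh] add [egvb,tdq] -> 9 lines: rkqrg qgs sogk egvb tdq yrzc yxlc wxsl cuh
Hunk 4: at line 5 remove [yxlc] add [mzw] -> 9 lines: rkqrg qgs sogk egvb tdq yrzc mzw wxsl cuh
Hunk 5: at line 1 remove [sogk,egvb,tdq] add [xtkk,uqoi] -> 8 lines: rkqrg qgs xtkk uqoi yrzc mzw wxsl cuh
Hunk 6: at line 3 remove [uqoi,yrzc,mzw] add [tydp,conm,qfi] -> 8 lines: rkqrg qgs xtkk tydp conm qfi wxsl cuh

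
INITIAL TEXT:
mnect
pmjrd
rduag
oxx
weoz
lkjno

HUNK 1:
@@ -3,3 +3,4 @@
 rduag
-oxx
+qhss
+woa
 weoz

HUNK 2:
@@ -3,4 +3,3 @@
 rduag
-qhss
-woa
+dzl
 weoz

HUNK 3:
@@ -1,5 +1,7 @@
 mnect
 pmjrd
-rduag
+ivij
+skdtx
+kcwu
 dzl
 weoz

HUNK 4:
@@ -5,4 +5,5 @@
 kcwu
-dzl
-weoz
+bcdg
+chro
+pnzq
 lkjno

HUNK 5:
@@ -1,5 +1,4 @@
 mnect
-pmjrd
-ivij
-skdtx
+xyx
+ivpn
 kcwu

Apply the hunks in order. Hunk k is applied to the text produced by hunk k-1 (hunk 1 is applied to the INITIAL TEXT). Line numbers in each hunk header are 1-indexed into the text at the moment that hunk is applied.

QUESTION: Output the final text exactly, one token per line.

Hunk 1: at line 3 remove [oxx] add [qhss,woa] -> 7 lines: mnect pmjrd rduag qhss woa weoz lkjno
Hunk 2: at line 3 remove [qhss,woa] add [dzl] -> 6 lines: mnect pmjrd rduag dzl weoz lkjno
Hunk 3: at line 1 remove [rduag] add [ivij,skdtx,kcwu] -> 8 lines: mnect pmjrd ivij skdtx kcwu dzl weoz lkjno
Hunk 4: at line 5 remove [dzl,weoz] add [bcdg,chro,pnzq] -> 9 lines: mnect pmjrd ivij skdtx kcwu bcdg chro pnzq lkjno
Hunk 5: at line 1 remove [pmjrd,ivij,skdtx] add [xyx,ivpn] -> 8 lines: mnect xyx ivpn kcwu bcdg chro pnzq lkjno

Answer: mnect
xyx
ivpn
kcwu
bcdg
chro
pnzq
lkjno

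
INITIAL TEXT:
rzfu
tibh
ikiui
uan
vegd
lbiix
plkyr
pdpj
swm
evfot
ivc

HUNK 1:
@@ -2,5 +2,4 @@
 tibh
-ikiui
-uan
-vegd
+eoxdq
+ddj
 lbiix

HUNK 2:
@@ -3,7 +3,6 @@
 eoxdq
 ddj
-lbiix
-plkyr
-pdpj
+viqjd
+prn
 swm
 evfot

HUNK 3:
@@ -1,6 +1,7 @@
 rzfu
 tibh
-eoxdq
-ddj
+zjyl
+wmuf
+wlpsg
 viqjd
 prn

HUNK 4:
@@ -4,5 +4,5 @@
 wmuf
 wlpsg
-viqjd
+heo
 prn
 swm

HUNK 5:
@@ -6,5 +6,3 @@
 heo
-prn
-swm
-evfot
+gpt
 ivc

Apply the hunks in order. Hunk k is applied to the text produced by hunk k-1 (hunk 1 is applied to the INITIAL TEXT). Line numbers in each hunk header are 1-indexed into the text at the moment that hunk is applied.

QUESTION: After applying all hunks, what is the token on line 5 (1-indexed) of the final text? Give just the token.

Hunk 1: at line 2 remove [ikiui,uan,vegd] add [eoxdq,ddj] -> 10 lines: rzfu tibh eoxdq ddj lbiix plkyr pdpj swm evfot ivc
Hunk 2: at line 3 remove [lbiix,plkyr,pdpj] add [viqjd,prn] -> 9 lines: rzfu tibh eoxdq ddj viqjd prn swm evfot ivc
Hunk 3: at line 1 remove [eoxdq,ddj] add [zjyl,wmuf,wlpsg] -> 10 lines: rzfu tibh zjyl wmuf wlpsg viqjd prn swm evfot ivc
Hunk 4: at line 4 remove [viqjd] add [heo] -> 10 lines: rzfu tibh zjyl wmuf wlpsg heo prn swm evfot ivc
Hunk 5: at line 6 remove [prn,swm,evfot] add [gpt] -> 8 lines: rzfu tibh zjyl wmuf wlpsg heo gpt ivc
Final line 5: wlpsg

Answer: wlpsg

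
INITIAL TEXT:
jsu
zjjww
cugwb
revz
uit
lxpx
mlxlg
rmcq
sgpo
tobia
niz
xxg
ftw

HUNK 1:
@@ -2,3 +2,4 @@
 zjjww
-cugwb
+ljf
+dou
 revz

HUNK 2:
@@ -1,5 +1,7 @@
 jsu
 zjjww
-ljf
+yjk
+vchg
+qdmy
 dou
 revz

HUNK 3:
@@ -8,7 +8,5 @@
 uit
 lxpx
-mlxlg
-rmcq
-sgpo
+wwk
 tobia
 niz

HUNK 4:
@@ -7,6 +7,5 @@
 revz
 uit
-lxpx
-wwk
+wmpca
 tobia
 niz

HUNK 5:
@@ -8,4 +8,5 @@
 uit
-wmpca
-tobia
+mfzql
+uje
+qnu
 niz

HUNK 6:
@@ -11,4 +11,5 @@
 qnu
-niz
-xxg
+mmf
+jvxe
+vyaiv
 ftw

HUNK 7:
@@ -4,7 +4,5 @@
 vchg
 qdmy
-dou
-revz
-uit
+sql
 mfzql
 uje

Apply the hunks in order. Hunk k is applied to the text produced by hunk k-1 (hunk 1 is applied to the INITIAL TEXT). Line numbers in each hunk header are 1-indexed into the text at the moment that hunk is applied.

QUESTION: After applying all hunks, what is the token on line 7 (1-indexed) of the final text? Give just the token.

Answer: mfzql

Derivation:
Hunk 1: at line 2 remove [cugwb] add [ljf,dou] -> 14 lines: jsu zjjww ljf dou revz uit lxpx mlxlg rmcq sgpo tobia niz xxg ftw
Hunk 2: at line 1 remove [ljf] add [yjk,vchg,qdmy] -> 16 lines: jsu zjjww yjk vchg qdmy dou revz uit lxpx mlxlg rmcq sgpo tobia niz xxg ftw
Hunk 3: at line 8 remove [mlxlg,rmcq,sgpo] add [wwk] -> 14 lines: jsu zjjww yjk vchg qdmy dou revz uit lxpx wwk tobia niz xxg ftw
Hunk 4: at line 7 remove [lxpx,wwk] add [wmpca] -> 13 lines: jsu zjjww yjk vchg qdmy dou revz uit wmpca tobia niz xxg ftw
Hunk 5: at line 8 remove [wmpca,tobia] add [mfzql,uje,qnu] -> 14 lines: jsu zjjww yjk vchg qdmy dou revz uit mfzql uje qnu niz xxg ftw
Hunk 6: at line 11 remove [niz,xxg] add [mmf,jvxe,vyaiv] -> 15 lines: jsu zjjww yjk vchg qdmy dou revz uit mfzql uje qnu mmf jvxe vyaiv ftw
Hunk 7: at line 4 remove [dou,revz,uit] add [sql] -> 13 lines: jsu zjjww yjk vchg qdmy sql mfzql uje qnu mmf jvxe vyaiv ftw
Final line 7: mfzql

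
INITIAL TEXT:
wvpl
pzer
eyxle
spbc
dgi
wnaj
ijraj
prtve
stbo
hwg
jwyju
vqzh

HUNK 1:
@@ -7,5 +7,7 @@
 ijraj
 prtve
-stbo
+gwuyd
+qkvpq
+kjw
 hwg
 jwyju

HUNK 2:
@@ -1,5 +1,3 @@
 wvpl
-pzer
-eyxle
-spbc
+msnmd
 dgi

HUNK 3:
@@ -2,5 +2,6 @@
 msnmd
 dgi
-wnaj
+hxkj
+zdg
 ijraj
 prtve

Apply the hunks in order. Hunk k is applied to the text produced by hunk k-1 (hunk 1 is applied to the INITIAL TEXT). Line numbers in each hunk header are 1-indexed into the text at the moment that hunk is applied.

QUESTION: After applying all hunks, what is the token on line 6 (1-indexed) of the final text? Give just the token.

Hunk 1: at line 7 remove [stbo] add [gwuyd,qkvpq,kjw] -> 14 lines: wvpl pzer eyxle spbc dgi wnaj ijraj prtve gwuyd qkvpq kjw hwg jwyju vqzh
Hunk 2: at line 1 remove [pzer,eyxle,spbc] add [msnmd] -> 12 lines: wvpl msnmd dgi wnaj ijraj prtve gwuyd qkvpq kjw hwg jwyju vqzh
Hunk 3: at line 2 remove [wnaj] add [hxkj,zdg] -> 13 lines: wvpl msnmd dgi hxkj zdg ijraj prtve gwuyd qkvpq kjw hwg jwyju vqzh
Final line 6: ijraj

Answer: ijraj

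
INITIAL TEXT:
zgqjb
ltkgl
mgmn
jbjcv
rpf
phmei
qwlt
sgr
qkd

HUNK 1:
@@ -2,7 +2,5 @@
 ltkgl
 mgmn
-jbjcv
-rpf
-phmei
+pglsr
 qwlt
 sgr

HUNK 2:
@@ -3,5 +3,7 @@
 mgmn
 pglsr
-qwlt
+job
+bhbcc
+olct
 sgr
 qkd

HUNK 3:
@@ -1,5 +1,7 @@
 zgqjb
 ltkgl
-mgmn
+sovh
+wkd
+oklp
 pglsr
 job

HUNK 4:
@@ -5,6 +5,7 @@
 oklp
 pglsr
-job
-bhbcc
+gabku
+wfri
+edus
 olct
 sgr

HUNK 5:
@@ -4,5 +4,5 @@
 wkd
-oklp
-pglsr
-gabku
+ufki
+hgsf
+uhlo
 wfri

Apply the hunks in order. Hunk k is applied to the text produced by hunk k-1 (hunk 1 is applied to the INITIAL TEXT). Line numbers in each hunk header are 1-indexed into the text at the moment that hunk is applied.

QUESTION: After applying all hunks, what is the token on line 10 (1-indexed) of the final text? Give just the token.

Answer: olct

Derivation:
Hunk 1: at line 2 remove [jbjcv,rpf,phmei] add [pglsr] -> 7 lines: zgqjb ltkgl mgmn pglsr qwlt sgr qkd
Hunk 2: at line 3 remove [qwlt] add [job,bhbcc,olct] -> 9 lines: zgqjb ltkgl mgmn pglsr job bhbcc olct sgr qkd
Hunk 3: at line 1 remove [mgmn] add [sovh,wkd,oklp] -> 11 lines: zgqjb ltkgl sovh wkd oklp pglsr job bhbcc olct sgr qkd
Hunk 4: at line 5 remove [job,bhbcc] add [gabku,wfri,edus] -> 12 lines: zgqjb ltkgl sovh wkd oklp pglsr gabku wfri edus olct sgr qkd
Hunk 5: at line 4 remove [oklp,pglsr,gabku] add [ufki,hgsf,uhlo] -> 12 lines: zgqjb ltkgl sovh wkd ufki hgsf uhlo wfri edus olct sgr qkd
Final line 10: olct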